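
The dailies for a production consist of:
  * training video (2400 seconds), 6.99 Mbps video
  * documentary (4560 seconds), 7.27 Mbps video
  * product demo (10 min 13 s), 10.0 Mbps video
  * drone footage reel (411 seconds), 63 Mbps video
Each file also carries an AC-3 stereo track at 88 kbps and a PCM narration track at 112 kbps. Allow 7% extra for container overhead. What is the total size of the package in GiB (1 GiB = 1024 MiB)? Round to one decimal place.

Audio total: 88 + 112 = 200 kbps = 0.200 Mbps.
training video: 7.190 Mbps × 2400 s × 1.07 = 18463.9 Mb
documentary: 7.470 Mbps × 4560 s × 1.07 = 36447.6 Mb
product demo: 10.200 Mbps × 613 s × 1.07 = 6690.3 Mb
drone footage reel: 63.200 Mbps × 411 s × 1.07 = 27793.5 Mb
Total: 89395.3 Mb = 11174.4 MB.
= 10.41 GiB.

10.4 GiB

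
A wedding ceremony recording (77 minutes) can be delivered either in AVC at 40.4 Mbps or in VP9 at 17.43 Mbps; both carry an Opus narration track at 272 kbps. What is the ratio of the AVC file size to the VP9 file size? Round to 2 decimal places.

2.30

77 min = 4620 s
Audio: 272 kbps = 0.272 Mbps.
AVC: 40.672 Mbps × 4620 s = 187904.6 Mb = 21.875 GiB.
VP9: 17.702 Mbps × 4620 s = 81783.2 Mb = 9.521 GiB.
Ratio: 21.875 / 9.521 = 2.298.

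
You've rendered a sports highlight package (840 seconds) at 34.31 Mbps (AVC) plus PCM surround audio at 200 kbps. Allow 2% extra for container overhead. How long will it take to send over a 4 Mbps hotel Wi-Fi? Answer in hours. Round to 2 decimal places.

Audio: 200 kbps = 0.200 Mbps.
Total bitrate: 34.510 Mbps.
File: 34.510 Mbps × 840 s = 28988.4 Mb.
With 2% container overhead: ×1.02. → 29568.2 Mb.
At 4 Mbps: 29568.2 / 4 = 7392.0 s ≈ 2.05 hours.

2.05 hours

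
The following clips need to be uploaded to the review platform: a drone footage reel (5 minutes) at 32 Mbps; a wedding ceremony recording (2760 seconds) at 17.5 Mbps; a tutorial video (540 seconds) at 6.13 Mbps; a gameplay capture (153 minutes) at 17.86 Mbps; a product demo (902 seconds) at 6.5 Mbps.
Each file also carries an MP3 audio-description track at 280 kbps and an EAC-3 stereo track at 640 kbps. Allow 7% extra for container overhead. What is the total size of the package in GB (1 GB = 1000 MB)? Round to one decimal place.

Audio total: 280 + 640 = 920 kbps = 0.920 Mbps.
drone footage reel: 32.920 Mbps × 300 s × 1.07 = 10567.3 Mb
wedding ceremony recording: 18.420 Mbps × 2760 s × 1.07 = 54397.9 Mb
tutorial video: 7.050 Mbps × 540 s × 1.07 = 4073.5 Mb
gameplay capture: 18.780 Mbps × 9180 s × 1.07 = 184468.4 Mb
product demo: 7.420 Mbps × 902 s × 1.07 = 7161.3 Mb
Total: 260668.5 Mb = 32583.6 MB.
= 32.58 GB.

32.6 GB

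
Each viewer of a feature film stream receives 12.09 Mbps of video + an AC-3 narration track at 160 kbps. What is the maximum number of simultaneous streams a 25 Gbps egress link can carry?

Audio: 160 kbps = 0.160 Mbps.
Per-viewer media rate: 12.250 Mbps.
25 Gbps = 25,000 Mbps; 25,000 / 12.250 = 2040.82 → 2040 viewers.

2040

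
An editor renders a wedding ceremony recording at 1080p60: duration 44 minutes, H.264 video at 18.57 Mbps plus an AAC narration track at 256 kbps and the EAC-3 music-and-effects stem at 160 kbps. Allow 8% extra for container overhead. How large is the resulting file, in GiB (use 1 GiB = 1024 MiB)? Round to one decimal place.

44 min = 2640 s
Audio total: 256 + 160 = 416 kbps = 0.416 Mbps.
Total bitrate: 18.57 + 0.416 = 18.986 Mbps.
Stream data: 18.986 Mbps × 2640 s = 50123.0 Mb.
With 8% container overhead: ×1.08.
54,133 Mb = 6,766,610,400 bytes ÷ 1,073,741,824 = 6.302 GiB.

6.3 GiB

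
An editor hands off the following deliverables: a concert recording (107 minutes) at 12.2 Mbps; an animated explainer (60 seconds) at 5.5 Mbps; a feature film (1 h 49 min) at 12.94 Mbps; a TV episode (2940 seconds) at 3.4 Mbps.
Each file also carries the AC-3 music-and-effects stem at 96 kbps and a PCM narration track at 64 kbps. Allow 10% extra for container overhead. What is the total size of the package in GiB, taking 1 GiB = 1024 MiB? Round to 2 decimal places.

Audio total: 96 + 64 = 160 kbps = 0.160 Mbps.
concert recording: 12.360 Mbps × 6420 s × 1.10 = 87286.3 Mb
animated explainer: 5.660 Mbps × 60 s × 1.10 = 373.6 Mb
feature film: 13.100 Mbps × 6540 s × 1.10 = 94241.4 Mb
TV episode: 3.560 Mbps × 2940 s × 1.10 = 11513.0 Mb
Total: 193414.3 Mb = 24176.8 MB.
= 22.52 GiB.

22.52 GiB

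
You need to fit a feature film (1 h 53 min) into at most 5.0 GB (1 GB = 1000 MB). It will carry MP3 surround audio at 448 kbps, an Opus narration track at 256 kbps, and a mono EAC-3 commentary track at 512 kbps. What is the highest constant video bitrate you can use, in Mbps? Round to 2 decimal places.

Budget: 5.0 GB = 40000.0 Mb.
1 h 53 min = 113 min = 6780 s
Total bitrate budget: 40000.0 Mb / 6780 s = 5.900 Mbps.
Audio total: 448 + 256 + 512 = 1216 kbps = 1.216 Mbps.
Video: 5.900 − 1.216 = 4.684 Mbps.

4.68 Mbps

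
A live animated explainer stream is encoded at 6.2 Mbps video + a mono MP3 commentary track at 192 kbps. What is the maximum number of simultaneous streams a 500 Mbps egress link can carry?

78

Audio: 192 kbps = 0.192 Mbps.
Per-viewer media rate: 6.392 Mbps.
500 Mbps = 500.0 Mbps; 500.0 / 6.392 = 78.22 → 78 viewers.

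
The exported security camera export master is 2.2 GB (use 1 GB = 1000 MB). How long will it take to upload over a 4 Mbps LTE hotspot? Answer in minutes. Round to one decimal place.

73.3 minutes

File: 2.2 GB = 17600.0 Mb.
At 4 Mbps: 17600.0 / 4 = 4400.0 s ≈ 73.3 minutes.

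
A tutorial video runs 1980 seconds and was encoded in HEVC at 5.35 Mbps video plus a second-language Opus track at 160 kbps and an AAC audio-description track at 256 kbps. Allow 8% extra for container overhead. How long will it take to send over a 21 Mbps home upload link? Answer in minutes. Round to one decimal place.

Audio total: 160 + 256 = 416 kbps = 0.416 Mbps.
Total bitrate: 5.766 Mbps.
File: 5.766 Mbps × 1980 s = 11416.7 Mb.
With 8% container overhead: ×1.08. → 12330.0 Mb.
At 21 Mbps: 12330.0 / 21 = 587.1 s ≈ 9.79 minutes.

9.8 minutes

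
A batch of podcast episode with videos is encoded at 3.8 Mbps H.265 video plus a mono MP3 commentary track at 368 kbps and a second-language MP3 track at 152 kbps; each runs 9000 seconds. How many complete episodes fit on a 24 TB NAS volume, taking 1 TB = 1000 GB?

Audio total: 368 + 152 = 520 kbps = 0.520 Mbps.
Total bitrate: 4.320 Mbps.
Per item: 4.320 Mbps × 9000 s = 38,880 Mb = 4,860 MB.
Capacity: 24 TB = 192,000,000 Mb; 4938.27 items → 4938 complete.

4938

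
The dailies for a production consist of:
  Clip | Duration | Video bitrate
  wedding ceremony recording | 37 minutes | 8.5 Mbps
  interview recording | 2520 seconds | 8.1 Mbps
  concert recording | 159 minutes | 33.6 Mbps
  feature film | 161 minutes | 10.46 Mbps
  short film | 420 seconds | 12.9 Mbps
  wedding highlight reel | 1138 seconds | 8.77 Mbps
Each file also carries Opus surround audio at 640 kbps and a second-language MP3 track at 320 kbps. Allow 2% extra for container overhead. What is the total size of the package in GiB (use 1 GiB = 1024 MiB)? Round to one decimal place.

59.5 GiB

Audio total: 640 + 320 = 960 kbps = 0.960 Mbps.
wedding ceremony recording: 9.460 Mbps × 2220 s × 1.02 = 21421.2 Mb
interview recording: 9.060 Mbps × 2520 s × 1.02 = 23287.8 Mb
concert recording: 34.560 Mbps × 9540 s × 1.02 = 336296.4 Mb
feature film: 11.420 Mbps × 9660 s × 1.02 = 112523.5 Mb
short film: 13.860 Mbps × 420 s × 1.02 = 5937.6 Mb
wedding highlight reel: 9.730 Mbps × 1138 s × 1.02 = 11294.2 Mb
Total: 510760.9 Mb = 63845.1 MB.
= 59.46 GiB.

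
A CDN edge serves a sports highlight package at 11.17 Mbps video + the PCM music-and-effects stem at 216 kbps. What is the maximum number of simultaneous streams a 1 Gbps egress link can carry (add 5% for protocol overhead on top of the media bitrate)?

83

Audio: 216 kbps = 0.216 Mbps.
Per-viewer media rate: 11.386 Mbps.
On the wire with 5% overhead: 11.955 Mbps.
1 Gbps = 1,000 Mbps; 1,000 / 11.955 = 83.64 → 83 viewers.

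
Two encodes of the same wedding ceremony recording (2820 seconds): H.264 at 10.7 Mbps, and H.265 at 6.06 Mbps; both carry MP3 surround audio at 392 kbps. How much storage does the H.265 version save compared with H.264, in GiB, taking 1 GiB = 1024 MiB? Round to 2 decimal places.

1.52 GiB

Audio: 392 kbps = 0.392 Mbps.
H.264: 11.092 Mbps × 2820 s = 31279.4 Mb = 3.641 GiB.
H.265: 6.452 Mbps × 2820 s = 18194.6 Mb = 2.118 GiB.
Saving: 3.641 − 2.118 = 1.523 GiB.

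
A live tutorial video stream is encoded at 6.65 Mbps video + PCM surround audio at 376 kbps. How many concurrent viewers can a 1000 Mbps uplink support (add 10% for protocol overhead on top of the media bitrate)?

129

Audio: 376 kbps = 0.376 Mbps.
Per-viewer media rate: 7.026 Mbps.
On the wire with 10% overhead: 7.729 Mbps.
1000 Mbps = 1,000 Mbps; 1,000 / 7.729 = 129.39 → 129 viewers.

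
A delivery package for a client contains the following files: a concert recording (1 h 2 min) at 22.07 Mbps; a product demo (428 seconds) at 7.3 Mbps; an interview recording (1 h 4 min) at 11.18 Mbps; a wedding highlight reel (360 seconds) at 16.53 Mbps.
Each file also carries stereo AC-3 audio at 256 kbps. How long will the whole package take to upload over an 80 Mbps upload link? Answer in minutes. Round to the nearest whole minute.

Audio: 256 kbps = 0.256 Mbps.
concert recording: 22.326 Mbps × 3720 s = 83052.7 Mb
product demo: 7.556 Mbps × 428 s = 3234.0 Mb
interview recording: 11.436 Mbps × 3840 s = 43914.2 Mb
wedding highlight reel: 16.786 Mbps × 360 s = 6043.0 Mb
Total: 136243.9 Mb = 17030.5 MB.
At 80 Mbps: 136243.9 / 80 = 1703 s ≈ 28.4 minutes.

28 minutes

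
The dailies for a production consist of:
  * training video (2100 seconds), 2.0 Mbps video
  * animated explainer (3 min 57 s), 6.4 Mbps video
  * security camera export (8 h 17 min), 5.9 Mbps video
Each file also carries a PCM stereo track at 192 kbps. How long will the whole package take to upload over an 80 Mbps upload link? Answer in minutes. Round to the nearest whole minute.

39 minutes

Audio: 192 kbps = 0.192 Mbps.
training video: 2.192 Mbps × 2100 s = 4603.2 Mb
animated explainer: 6.592 Mbps × 237 s = 1562.3 Mb
security camera export: 6.092 Mbps × 29820 s = 181663.4 Mb
Total: 187828.9 Mb = 23478.6 MB.
At 80 Mbps: 187828.9 / 80 = 2348 s ≈ 39.1 minutes.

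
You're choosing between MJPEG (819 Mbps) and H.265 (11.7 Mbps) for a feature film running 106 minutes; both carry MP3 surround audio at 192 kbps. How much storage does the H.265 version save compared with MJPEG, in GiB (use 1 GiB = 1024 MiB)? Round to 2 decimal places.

106 min = 6360 s
Audio: 192 kbps = 0.192 Mbps.
MJPEG: 819.192 Mbps × 6360 s = 5210061.1 Mb = 606.531 GiB.
H.265: 11.892 Mbps × 6360 s = 75633.1 Mb = 8.805 GiB.
Saving: 606.531 − 8.805 = 597.726 GiB.

597.73 GiB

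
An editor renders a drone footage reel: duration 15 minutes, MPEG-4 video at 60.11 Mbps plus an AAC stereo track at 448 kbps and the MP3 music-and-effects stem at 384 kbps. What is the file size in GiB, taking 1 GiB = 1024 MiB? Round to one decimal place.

6.4 GiB

15 min = 900 s
Audio total: 448 + 384 = 832 kbps = 0.832 Mbps.
Total bitrate: 60.11 + 0.832 = 60.942 Mbps.
Stream data: 60.942 Mbps × 900 s = 54847.8 Mb.
54,848 Mb = 6,855,975,000 bytes ÷ 1,073,741,824 = 6.385 GiB.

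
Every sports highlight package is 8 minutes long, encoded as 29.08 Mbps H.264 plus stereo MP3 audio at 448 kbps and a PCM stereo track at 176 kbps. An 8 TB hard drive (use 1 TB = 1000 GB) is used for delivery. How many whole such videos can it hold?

8 min = 480 s
Audio total: 448 + 176 = 624 kbps = 0.624 Mbps.
Total bitrate: 29.704 Mbps.
Per item: 29.704 Mbps × 480 s = 14,258 Mb = 1,782 MB.
Capacity: 8 TB = 64,000,000 Mb; 4488.73 items → 4488 complete.

4488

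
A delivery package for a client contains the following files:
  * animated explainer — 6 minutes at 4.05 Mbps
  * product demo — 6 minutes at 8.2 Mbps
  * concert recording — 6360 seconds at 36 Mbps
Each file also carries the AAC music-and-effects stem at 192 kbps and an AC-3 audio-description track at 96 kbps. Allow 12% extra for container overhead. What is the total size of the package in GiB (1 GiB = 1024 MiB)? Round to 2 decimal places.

30.69 GiB

Audio total: 192 + 96 = 288 kbps = 0.288 Mbps.
animated explainer: 4.338 Mbps × 360 s × 1.12 = 1749.1 Mb
product demo: 8.488 Mbps × 360 s × 1.12 = 3422.4 Mb
concert recording: 36.288 Mbps × 6360 s × 1.12 = 258486.7 Mb
Total: 263658.1 Mb = 32957.3 MB.
= 30.69 GiB.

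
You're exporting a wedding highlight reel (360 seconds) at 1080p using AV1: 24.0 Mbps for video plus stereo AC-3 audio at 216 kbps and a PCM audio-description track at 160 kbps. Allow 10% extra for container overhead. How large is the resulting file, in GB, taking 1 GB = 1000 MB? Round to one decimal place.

1.2 GB

Audio total: 216 + 160 = 376 kbps = 0.376 Mbps.
Total bitrate: 24.0 + 0.376 = 24.376 Mbps.
Stream data: 24.376 Mbps × 360 s = 8775.4 Mb.
With 10% container overhead: ×1.10.
9,653 Mb ÷ 8 = 1,207 MB → 1.207 GB.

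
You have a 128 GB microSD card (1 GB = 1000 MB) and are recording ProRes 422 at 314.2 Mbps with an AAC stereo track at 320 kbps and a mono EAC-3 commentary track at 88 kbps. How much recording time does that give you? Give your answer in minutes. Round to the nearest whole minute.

Audio total: 320 + 88 = 408 kbps = 0.408 Mbps.
Total bitrate: 314.2 + 0.408 = 314.608 Mbps.
Capacity: 128 GB = 1,024,000 Mb.
Recording time: 1,024,000 / 314.608 = 3,255 s ≈ 54.2 minutes.

54 minutes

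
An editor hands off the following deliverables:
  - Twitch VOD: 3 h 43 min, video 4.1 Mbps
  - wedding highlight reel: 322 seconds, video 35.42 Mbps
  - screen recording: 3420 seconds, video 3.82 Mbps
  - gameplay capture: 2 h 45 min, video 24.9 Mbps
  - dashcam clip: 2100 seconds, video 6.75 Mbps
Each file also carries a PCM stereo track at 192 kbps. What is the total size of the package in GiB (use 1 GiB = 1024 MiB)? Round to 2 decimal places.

40.23 GiB

Audio: 192 kbps = 0.192 Mbps.
Twitch VOD: 4.292 Mbps × 13380 s = 57427.0 Mb
wedding highlight reel: 35.612 Mbps × 322 s = 11467.1 Mb
screen recording: 4.012 Mbps × 3420 s = 13721.0 Mb
gameplay capture: 25.092 Mbps × 9900 s = 248410.8 Mb
dashcam clip: 6.942 Mbps × 2100 s = 14578.2 Mb
Total: 345604.1 Mb = 43200.5 MB.
= 40.23 GiB.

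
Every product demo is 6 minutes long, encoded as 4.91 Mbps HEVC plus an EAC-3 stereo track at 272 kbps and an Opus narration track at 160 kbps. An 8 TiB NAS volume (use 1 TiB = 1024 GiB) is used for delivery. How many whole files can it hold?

6 min = 360 s
Audio total: 272 + 160 = 432 kbps = 0.432 Mbps.
Total bitrate: 5.342 Mbps.
Per item: 5.342 Mbps × 360 s = 1,923 Mb = 240.4 MB.
Capacity: 8 TiB = 70,368,744 Mb; 36590.93 items → 36590 complete.

36590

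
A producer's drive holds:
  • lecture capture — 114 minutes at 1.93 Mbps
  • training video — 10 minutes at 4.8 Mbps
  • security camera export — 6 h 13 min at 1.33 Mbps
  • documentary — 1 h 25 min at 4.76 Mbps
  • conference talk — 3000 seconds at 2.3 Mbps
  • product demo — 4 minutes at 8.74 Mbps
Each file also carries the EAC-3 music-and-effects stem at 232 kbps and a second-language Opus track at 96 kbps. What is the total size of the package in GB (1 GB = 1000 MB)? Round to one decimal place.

Audio total: 232 + 96 = 328 kbps = 0.328 Mbps.
lecture capture: 2.258 Mbps × 6840 s = 15444.7 Mb
training video: 5.128 Mbps × 600 s = 3076.8 Mb
security camera export: 1.658 Mbps × 22380 s = 37106.0 Mb
documentary: 5.088 Mbps × 5100 s = 25948.8 Mb
conference talk: 2.628 Mbps × 3000 s = 7884.0 Mb
product demo: 9.068 Mbps × 240 s = 2176.3 Mb
Total: 91636.7 Mb = 11454.6 MB.
= 11.45 GB.

11.5 GB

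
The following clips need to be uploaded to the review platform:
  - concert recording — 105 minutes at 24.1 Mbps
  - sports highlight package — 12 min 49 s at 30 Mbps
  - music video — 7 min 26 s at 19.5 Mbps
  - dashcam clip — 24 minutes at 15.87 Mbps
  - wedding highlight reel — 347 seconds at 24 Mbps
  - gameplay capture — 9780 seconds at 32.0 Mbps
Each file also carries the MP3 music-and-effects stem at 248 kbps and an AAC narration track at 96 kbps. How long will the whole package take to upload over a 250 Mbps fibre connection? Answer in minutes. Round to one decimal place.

35.6 minutes

Audio total: 248 + 96 = 344 kbps = 0.344 Mbps.
concert recording: 24.444 Mbps × 6300 s = 153997.2 Mb
sports highlight package: 30.344 Mbps × 769 s = 23334.5 Mb
music video: 19.844 Mbps × 446 s = 8850.4 Mb
dashcam clip: 16.214 Mbps × 1440 s = 23348.2 Mb
wedding highlight reel: 24.344 Mbps × 347 s = 8447.4 Mb
gameplay capture: 32.344 Mbps × 9780 s = 316324.3 Mb
Total: 534302.0 Mb = 66787.8 MB.
At 250 Mbps: 534302.0 / 250 = 2137 s ≈ 35.6 minutes.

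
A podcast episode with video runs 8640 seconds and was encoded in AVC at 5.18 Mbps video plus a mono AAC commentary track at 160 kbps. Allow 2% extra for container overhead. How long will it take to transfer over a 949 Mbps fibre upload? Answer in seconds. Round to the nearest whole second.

Audio: 160 kbps = 0.160 Mbps.
Total bitrate: 5.340 Mbps.
File: 5.340 Mbps × 8640 s = 46137.6 Mb.
With 2% container overhead: ×1.02. → 47060.4 Mb.
At 949 Mbps: 47060.4 / 949 = 49.6 s ≈ 49.6 seconds.

50 seconds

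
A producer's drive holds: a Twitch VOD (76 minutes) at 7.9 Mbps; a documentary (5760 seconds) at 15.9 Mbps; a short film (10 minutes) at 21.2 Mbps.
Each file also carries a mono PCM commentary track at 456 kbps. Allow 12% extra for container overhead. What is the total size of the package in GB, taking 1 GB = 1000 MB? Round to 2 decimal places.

20.34 GB

Audio: 456 kbps = 0.456 Mbps.
Twitch VOD: 8.356 Mbps × 4560 s × 1.12 = 42675.8 Mb
documentary: 16.356 Mbps × 5760 s × 1.12 = 105515.8 Mb
short film: 21.656 Mbps × 600 s × 1.12 = 14552.8 Mb
Total: 162744.4 Mb = 20343.1 MB.
= 20.34 GB.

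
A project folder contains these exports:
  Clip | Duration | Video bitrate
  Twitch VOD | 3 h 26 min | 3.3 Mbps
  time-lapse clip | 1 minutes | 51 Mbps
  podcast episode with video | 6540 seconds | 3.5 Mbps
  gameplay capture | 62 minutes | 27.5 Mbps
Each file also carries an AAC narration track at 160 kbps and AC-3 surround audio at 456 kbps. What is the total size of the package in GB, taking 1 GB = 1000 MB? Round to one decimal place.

Audio total: 160 + 456 = 616 kbps = 0.616 Mbps.
Twitch VOD: 3.916 Mbps × 12360 s = 48401.8 Mb
time-lapse clip: 51.616 Mbps × 60 s = 3097.0 Mb
podcast episode with video: 4.116 Mbps × 6540 s = 26918.6 Mb
gameplay capture: 28.116 Mbps × 3720 s = 104591.5 Mb
Total: 183008.9 Mb = 22876.1 MB.
= 22.88 GB.

22.9 GB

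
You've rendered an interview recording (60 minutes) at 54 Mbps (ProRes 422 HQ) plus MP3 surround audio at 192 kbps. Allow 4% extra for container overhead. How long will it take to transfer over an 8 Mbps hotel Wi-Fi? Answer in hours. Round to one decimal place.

7.0 hours

60 min = 3600 s
Audio: 192 kbps = 0.192 Mbps.
Total bitrate: 54.192 Mbps.
File: 54.192 Mbps × 3600 s = 195091.2 Mb.
With 4% container overhead: ×1.04. → 202894.8 Mb.
At 8 Mbps: 202894.8 / 8 = 25361.9 s ≈ 7.04 hours.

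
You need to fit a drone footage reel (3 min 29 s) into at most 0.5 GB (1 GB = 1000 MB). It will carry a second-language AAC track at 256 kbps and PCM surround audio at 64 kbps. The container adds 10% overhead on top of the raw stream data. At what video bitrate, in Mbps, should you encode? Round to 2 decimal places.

Budget: 0.5 GB = 4000.0 Mb.
Stream payload after overhead: 4000.0 / 1.10 = 3636.4 Mb.
3 min 29 s = 209 s
Total bitrate budget: 3636.4 Mb / 209 s = 17.399 Mbps.
Audio total: 256 + 64 = 320 kbps = 0.320 Mbps.
Video: 17.399 − 0.320 = 17.079 Mbps.

17.08 Mbps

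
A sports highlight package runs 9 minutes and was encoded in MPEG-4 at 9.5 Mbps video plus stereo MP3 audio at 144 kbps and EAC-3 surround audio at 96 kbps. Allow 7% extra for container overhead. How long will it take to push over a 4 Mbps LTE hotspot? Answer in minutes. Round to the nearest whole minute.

23 minutes

9 min = 540 s
Audio total: 144 + 96 = 240 kbps = 0.240 Mbps.
Total bitrate: 9.740 Mbps.
File: 9.740 Mbps × 540 s = 5259.6 Mb.
With 7% container overhead: ×1.07. → 5627.8 Mb.
At 4 Mbps: 5627.8 / 4 = 1406.9 s ≈ 23.4 minutes.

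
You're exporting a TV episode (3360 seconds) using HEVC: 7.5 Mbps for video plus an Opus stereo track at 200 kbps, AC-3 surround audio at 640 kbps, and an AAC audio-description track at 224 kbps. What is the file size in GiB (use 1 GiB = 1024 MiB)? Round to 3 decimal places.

Audio total: 200 + 640 + 224 = 1064 kbps = 1.064 Mbps.
Total bitrate: 7.5 + 1.064 = 8.564 Mbps.
Stream data: 8.564 Mbps × 3360 s = 28775.0 Mb.
28,775 Mb = 3,596,880,000 bytes ÷ 1,073,741,824 = 3.350 GiB.

3.350 GiB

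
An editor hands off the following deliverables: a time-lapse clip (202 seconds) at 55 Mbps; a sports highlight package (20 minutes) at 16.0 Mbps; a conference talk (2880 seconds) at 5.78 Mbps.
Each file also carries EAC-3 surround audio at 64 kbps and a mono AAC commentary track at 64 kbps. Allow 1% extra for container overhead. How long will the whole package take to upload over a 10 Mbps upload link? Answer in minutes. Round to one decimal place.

80.0 minutes

Audio total: 64 + 64 = 128 kbps = 0.128 Mbps.
time-lapse clip: 55.128 Mbps × 202 s × 1.01 = 11247.2 Mb
sports highlight package: 16.128 Mbps × 1200 s × 1.01 = 19547.1 Mb
conference talk: 5.908 Mbps × 2880 s × 1.01 = 17185.2 Mb
Total: 47979.5 Mb = 5997.4 MB.
At 10 Mbps: 47979.5 / 10 = 4798 s ≈ 80 minutes.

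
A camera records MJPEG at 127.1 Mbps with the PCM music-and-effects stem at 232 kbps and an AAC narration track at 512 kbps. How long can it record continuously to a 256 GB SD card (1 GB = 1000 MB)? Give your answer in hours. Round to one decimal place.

4.4 hours

Audio total: 232 + 512 = 744 kbps = 0.744 Mbps.
Total bitrate: 127.1 + 0.744 = 127.844 Mbps.
Capacity: 256 GB = 2,048,000 Mb.
Recording time: 2,048,000 / 127.844 = 16,020 s ≈ 4.45 hours.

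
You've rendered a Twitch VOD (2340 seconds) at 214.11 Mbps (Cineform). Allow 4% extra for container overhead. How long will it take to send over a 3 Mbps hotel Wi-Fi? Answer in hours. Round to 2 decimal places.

File: 214.110 Mbps × 2340 s = 501017.4 Mb.
With 4% container overhead: ×1.04. → 521058.1 Mb.
At 3 Mbps: 521058.1 / 3 = 173686.0 s ≈ 48.2 hours.

48.25 hours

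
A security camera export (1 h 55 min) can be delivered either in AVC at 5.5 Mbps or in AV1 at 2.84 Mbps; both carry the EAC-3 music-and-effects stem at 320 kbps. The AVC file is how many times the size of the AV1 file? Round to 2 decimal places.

1 h 55 min = 115 min = 6900 s
Audio: 320 kbps = 0.320 Mbps.
AVC: 5.820 Mbps × 6900 s = 40158.0 Mb = 5.020 GB.
AV1: 3.160 Mbps × 6900 s = 21804.0 Mb = 2.725 GB.
Ratio: 5.020 / 2.725 = 1.842.

1.84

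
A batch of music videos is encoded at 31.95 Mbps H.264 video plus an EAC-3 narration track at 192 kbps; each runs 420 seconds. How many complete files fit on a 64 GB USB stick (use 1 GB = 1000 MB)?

37

Audio: 192 kbps = 0.192 Mbps.
Total bitrate: 32.142 Mbps.
Per item: 32.142 Mbps × 420 s = 13,500 Mb = 1,687 MB.
Capacity: 64 GB = 512,000 Mb; 37.93 items → 37 complete.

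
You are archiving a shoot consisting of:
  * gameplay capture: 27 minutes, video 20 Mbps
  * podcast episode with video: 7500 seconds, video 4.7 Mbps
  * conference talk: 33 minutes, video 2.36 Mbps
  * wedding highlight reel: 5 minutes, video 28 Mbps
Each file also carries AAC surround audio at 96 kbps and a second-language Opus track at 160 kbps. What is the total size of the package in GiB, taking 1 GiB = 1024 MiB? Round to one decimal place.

Audio total: 96 + 160 = 256 kbps = 0.256 Mbps.
gameplay capture: 20.256 Mbps × 1620 s = 32814.7 Mb
podcast episode with video: 4.956 Mbps × 7500 s = 37170.0 Mb
conference talk: 2.616 Mbps × 1980 s = 5179.7 Mb
wedding highlight reel: 28.256 Mbps × 300 s = 8476.8 Mb
Total: 83641.2 Mb = 10455.1 MB.
= 9.737 GiB.

9.7 GiB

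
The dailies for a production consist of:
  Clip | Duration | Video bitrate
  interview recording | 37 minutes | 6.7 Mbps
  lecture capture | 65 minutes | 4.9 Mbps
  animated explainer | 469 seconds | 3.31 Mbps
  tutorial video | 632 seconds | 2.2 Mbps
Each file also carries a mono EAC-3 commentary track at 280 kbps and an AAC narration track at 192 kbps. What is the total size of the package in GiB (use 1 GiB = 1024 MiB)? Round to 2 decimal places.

Audio total: 280 + 192 = 472 kbps = 0.472 Mbps.
interview recording: 7.172 Mbps × 2220 s = 15921.8 Mb
lecture capture: 5.372 Mbps × 3900 s = 20950.8 Mb
animated explainer: 3.782 Mbps × 469 s = 1773.8 Mb
tutorial video: 2.672 Mbps × 632 s = 1688.7 Mb
Total: 40335.1 Mb = 5041.9 MB.
= 4.696 GiB.

4.70 GiB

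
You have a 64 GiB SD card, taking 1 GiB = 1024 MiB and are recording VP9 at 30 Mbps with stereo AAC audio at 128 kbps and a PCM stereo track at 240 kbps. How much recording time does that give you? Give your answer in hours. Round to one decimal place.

5.0 hours

Audio total: 128 + 240 = 368 kbps = 0.368 Mbps.
Total bitrate: 30 + 0.368 = 30.368 Mbps.
Capacity: 64 GiB = 549,756 Mb.
Recording time: 549,756 / 30.368 = 18,103 s ≈ 5.03 hours.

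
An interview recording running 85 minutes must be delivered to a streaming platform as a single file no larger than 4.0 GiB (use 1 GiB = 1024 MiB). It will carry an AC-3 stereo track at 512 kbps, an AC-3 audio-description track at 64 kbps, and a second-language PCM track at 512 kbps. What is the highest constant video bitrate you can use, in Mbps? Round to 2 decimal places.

5.65 Mbps

Budget: 4.0 GiB = 34359.7 Mb.
85 min = 5100 s
Total bitrate budget: 34359.7 Mb / 5100 s = 6.737 Mbps.
Audio total: 512 + 64 + 512 = 1088 kbps = 1.088 Mbps.
Video: 6.737 − 1.088 = 5.649 Mbps.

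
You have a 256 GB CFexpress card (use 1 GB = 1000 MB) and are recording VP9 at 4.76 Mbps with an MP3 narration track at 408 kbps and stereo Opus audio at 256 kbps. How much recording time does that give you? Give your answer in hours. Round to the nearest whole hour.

Audio total: 408 + 256 = 664 kbps = 0.664 Mbps.
Total bitrate: 4.76 + 0.664 = 5.424 Mbps.
Capacity: 256 GB = 2,048,000 Mb.
Recording time: 2,048,000 / 5.424 = 377,581 s ≈ 105 hours.

105 hours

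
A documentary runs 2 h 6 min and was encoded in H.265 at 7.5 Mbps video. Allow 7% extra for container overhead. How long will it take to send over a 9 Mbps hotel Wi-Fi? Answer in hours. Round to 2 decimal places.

2 h 6 min = 126 min = 7560 s
File: 7.500 Mbps × 7560 s = 56700.0 Mb.
With 7% container overhead: ×1.07. → 60669.0 Mb.
At 9 Mbps: 60669.0 / 9 = 6741.0 s ≈ 1.87 hours.

1.87 hours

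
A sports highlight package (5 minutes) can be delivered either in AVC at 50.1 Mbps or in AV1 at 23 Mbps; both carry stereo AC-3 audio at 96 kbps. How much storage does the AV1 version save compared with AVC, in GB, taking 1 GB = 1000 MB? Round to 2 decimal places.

5 min = 300 s
Audio: 96 kbps = 0.096 Mbps.
AVC: 50.196 Mbps × 300 s = 15058.8 Mb = 1.882 GB.
AV1: 23.096 Mbps × 300 s = 6928.8 Mb = 0.866 GB.
Saving: 1.882 − 0.866 = 1.016 GB.

1.02 GB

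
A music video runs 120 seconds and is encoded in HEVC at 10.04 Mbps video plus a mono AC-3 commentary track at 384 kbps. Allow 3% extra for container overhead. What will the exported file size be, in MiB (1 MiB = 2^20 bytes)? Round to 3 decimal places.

Audio: 384 kbps = 0.384 Mbps.
Total bitrate: 10.04 + 0.384 = 10.424 Mbps.
Stream data: 10.424 Mbps × 120 s = 1250.9 Mb.
With 3% container overhead: ×1.03.
1,288 Mb = 161,050,800 bytes ÷ 1,048,576 = 153.6 MiB.

153.590 MiB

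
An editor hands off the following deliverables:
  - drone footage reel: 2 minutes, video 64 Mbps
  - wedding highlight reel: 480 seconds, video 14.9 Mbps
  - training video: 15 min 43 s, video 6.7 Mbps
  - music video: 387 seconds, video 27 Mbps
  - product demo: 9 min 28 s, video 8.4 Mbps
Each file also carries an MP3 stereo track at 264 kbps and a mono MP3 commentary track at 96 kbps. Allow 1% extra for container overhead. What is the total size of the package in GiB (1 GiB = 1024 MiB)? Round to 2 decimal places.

4.38 GiB

Audio total: 264 + 96 = 360 kbps = 0.360 Mbps.
drone footage reel: 64.360 Mbps × 120 s × 1.01 = 7800.4 Mb
wedding highlight reel: 15.260 Mbps × 480 s × 1.01 = 7398.0 Mb
training video: 7.060 Mbps × 943 s × 1.01 = 6724.2 Mb
music video: 27.360 Mbps × 387 s × 1.01 = 10694.2 Mb
product demo: 8.760 Mbps × 568 s × 1.01 = 5025.4 Mb
Total: 37642.3 Mb = 4705.3 MB.
= 4.382 GiB.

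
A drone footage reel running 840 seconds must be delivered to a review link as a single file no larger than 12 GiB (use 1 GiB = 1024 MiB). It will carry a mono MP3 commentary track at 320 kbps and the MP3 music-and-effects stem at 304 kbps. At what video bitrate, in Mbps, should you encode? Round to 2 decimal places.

Budget: 12 GiB = 103079.2 Mb.
Total bitrate budget: 103079.2 Mb / 840 s = 122.713 Mbps.
Audio total: 320 + 304 = 624 kbps = 0.624 Mbps.
Video: 122.713 − 0.624 = 122.089 Mbps.

122.09 Mbps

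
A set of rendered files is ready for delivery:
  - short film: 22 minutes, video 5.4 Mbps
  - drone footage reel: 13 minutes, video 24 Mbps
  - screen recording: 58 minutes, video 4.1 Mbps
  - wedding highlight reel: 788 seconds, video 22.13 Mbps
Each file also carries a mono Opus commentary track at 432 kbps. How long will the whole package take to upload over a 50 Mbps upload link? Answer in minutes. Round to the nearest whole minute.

20 minutes

Audio: 432 kbps = 0.432 Mbps.
short film: 5.832 Mbps × 1320 s = 7698.2 Mb
drone footage reel: 24.432 Mbps × 780 s = 19057.0 Mb
screen recording: 4.532 Mbps × 3480 s = 15771.4 Mb
wedding highlight reel: 22.562 Mbps × 788 s = 17778.9 Mb
Total: 60305.4 Mb = 7538.2 MB.
At 50 Mbps: 60305.4 / 50 = 1206 s ≈ 20.1 minutes.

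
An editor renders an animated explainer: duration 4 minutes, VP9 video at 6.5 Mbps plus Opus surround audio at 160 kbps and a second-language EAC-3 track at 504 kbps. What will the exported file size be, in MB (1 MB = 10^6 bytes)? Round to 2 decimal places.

214.92 MB

4 min = 240 s
Audio total: 160 + 504 = 664 kbps = 0.664 Mbps.
Total bitrate: 6.5 + 0.664 = 7.164 Mbps.
Stream data: 7.164 Mbps × 240 s = 1719.4 Mb.
1,719 Mb ÷ 8 = 214.9 MB → 214.9 MB.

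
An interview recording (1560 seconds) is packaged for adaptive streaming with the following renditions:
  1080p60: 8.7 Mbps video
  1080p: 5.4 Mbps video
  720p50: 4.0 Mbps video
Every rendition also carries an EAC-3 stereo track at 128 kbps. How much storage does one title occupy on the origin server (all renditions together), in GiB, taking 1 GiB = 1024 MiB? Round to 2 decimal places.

Audio: 128 kbps = 0.128 Mbps.
Sum of rendition bitrates: (8.7+0.128) + (5.4+0.128) + (4.0+0.128) = 18.484 Mbps.
× 1560 s = 28,835 Mb = 3,604 MB = 3.357 GiB.

3.36 GiB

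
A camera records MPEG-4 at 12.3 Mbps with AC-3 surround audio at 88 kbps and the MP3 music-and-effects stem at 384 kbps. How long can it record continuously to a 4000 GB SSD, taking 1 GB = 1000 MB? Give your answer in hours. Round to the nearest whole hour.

696 hours

Audio total: 88 + 384 = 472 kbps = 0.472 Mbps.
Total bitrate: 12.3 + 0.472 = 12.772 Mbps.
Capacity: 4000 GB = 32,000,000 Mb.
Recording time: 32,000,000 / 12.772 = 2,505,481 s ≈ 696 hours.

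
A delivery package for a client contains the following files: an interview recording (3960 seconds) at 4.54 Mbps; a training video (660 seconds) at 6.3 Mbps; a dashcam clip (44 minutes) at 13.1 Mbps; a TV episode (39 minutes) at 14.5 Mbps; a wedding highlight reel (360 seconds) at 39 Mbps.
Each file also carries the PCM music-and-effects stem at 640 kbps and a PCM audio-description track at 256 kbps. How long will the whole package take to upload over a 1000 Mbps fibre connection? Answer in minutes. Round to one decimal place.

Audio total: 640 + 256 = 896 kbps = 0.896 Mbps.
interview recording: 5.436 Mbps × 3960 s = 21526.6 Mb
training video: 7.196 Mbps × 660 s = 4749.4 Mb
dashcam clip: 13.996 Mbps × 2640 s = 36949.4 Mb
TV episode: 15.396 Mbps × 2340 s = 36026.6 Mb
wedding highlight reel: 39.896 Mbps × 360 s = 14362.6 Mb
Total: 113614.6 Mb = 14201.8 MB.
At 1000 Mbps: 113614.6 / 1000 = 114 s ≈ 1.89 minutes.

1.9 minutes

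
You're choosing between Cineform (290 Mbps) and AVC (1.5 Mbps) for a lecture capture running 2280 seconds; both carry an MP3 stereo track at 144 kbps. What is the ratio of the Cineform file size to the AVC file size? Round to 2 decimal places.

176.49

Audio: 144 kbps = 0.144 Mbps.
Cineform: 290.144 Mbps × 2280 s = 661528.3 Mb = 82.691 GB.
AVC: 1.644 Mbps × 2280 s = 3748.3 Mb = 0.469 GB.
Ratio: 82.691 / 0.469 = 176.487.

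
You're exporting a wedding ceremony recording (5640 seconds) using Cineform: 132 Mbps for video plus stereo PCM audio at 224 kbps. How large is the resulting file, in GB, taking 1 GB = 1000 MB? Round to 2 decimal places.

Audio: 224 kbps = 0.224 Mbps.
Total bitrate: 132 + 0.224 = 132.224 Mbps.
Stream data: 132.224 Mbps × 5640 s = 745743.4 Mb.
745,743 Mb ÷ 8 = 93,218 MB → 93.22 GB.

93.22 GB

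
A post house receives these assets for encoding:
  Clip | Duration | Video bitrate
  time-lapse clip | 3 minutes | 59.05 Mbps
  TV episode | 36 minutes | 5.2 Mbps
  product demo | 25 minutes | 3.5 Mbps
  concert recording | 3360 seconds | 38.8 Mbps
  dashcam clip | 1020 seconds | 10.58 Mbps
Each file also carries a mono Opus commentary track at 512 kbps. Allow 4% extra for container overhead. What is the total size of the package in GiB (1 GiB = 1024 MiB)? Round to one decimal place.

Audio: 512 kbps = 0.512 Mbps.
time-lapse clip: 59.562 Mbps × 180 s × 1.04 = 11150.0 Mb
TV episode: 5.712 Mbps × 2160 s × 1.04 = 12831.4 Mb
product demo: 4.012 Mbps × 1500 s × 1.04 = 6258.7 Mb
concert recording: 39.312 Mbps × 3360 s × 1.04 = 137371.9 Mb
dashcam clip: 11.092 Mbps × 1020 s × 1.04 = 11766.4 Mb
Total: 179378.4 Mb = 22422.3 MB.
= 20.88 GiB.

20.9 GiB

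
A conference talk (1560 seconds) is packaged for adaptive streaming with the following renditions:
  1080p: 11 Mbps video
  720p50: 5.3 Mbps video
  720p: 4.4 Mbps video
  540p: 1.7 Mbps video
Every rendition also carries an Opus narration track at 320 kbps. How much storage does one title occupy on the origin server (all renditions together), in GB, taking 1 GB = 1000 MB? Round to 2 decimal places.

4.62 GB

Audio: 320 kbps = 0.320 Mbps.
Sum of rendition bitrates: (11+0.320) + (5.3+0.320) + (4.4+0.320) + (1.7+0.320) = 23.680 Mbps.
× 1560 s = 36,941 Mb = 4,618 MB = 4.618 GB.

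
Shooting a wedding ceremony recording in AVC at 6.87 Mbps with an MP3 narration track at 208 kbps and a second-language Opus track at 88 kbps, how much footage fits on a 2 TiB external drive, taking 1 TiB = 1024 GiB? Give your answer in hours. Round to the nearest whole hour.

682 hours

Audio total: 208 + 88 = 296 kbps = 0.296 Mbps.
Total bitrate: 6.87 + 0.296 = 7.166 Mbps.
Capacity: 2 TiB = 17,592,186 Mb.
Recording time: 17,592,186 / 7.166 = 2,454,952 s ≈ 682 hours.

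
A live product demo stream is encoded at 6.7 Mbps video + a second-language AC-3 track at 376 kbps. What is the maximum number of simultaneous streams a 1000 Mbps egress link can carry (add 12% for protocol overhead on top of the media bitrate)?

Audio: 376 kbps = 0.376 Mbps.
Per-viewer media rate: 7.076 Mbps.
On the wire with 12% overhead: 7.925 Mbps.
1000 Mbps = 1,000 Mbps; 1,000 / 7.925 = 126.18 → 126 viewers.

126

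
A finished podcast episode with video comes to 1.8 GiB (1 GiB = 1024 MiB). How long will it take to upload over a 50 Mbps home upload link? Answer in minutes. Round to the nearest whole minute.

File: 1.8 GiB = 15461.9 Mb.
At 50 Mbps: 15461.9 / 50 = 309.2 s ≈ 5.15 minutes.

5 minutes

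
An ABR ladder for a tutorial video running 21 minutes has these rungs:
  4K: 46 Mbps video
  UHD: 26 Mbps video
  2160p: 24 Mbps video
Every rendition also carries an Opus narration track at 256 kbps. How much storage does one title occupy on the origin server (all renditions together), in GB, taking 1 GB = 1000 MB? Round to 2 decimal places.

21 min = 1260 s
Audio: 256 kbps = 0.256 Mbps.
Sum of rendition bitrates: (46+0.256) + (26+0.256) + (24+0.256) = 96.768 Mbps.
× 1260 s = 121,928 Mb = 15,241 MB = 15.24 GB.

15.24 GB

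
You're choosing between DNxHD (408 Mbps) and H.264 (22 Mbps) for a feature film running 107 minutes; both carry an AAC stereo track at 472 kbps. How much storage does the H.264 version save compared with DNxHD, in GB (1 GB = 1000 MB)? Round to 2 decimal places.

309.77 GB

107 min = 6420 s
Audio: 472 kbps = 0.472 Mbps.
DNxHD: 408.472 Mbps × 6420 s = 2622390.2 Mb = 327.799 GB.
H.264: 22.472 Mbps × 6420 s = 144270.2 Mb = 18.034 GB.
Saving: 327.799 − 18.034 = 309.765 GB.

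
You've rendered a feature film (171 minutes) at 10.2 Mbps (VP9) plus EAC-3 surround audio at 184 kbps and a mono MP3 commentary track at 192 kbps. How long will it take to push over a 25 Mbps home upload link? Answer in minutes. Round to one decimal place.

72.3 minutes

171 min = 10260 s
Audio total: 184 + 192 = 376 kbps = 0.376 Mbps.
Total bitrate: 10.576 Mbps.
File: 10.576 Mbps × 10260 s = 108509.8 Mb.
At 25 Mbps: 108509.8 / 25 = 4340.4 s ≈ 72.3 minutes.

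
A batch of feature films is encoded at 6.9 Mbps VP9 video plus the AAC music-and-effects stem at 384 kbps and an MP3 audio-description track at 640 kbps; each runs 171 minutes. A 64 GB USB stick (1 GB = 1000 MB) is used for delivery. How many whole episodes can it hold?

171 min = 10260 s
Audio total: 384 + 640 = 1024 kbps = 1.024 Mbps.
Total bitrate: 7.924 Mbps.
Per item: 7.924 Mbps × 10260 s = 81,300 Mb = 10,163 MB.
Capacity: 64 GB = 512,000 Mb; 6.30 items → 6 complete.

6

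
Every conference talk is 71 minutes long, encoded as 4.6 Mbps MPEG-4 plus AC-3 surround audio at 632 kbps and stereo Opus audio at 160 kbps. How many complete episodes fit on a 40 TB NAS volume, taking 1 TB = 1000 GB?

13931

71 min = 4260 s
Audio total: 632 + 160 = 792 kbps = 0.792 Mbps.
Total bitrate: 5.392 Mbps.
Per item: 5.392 Mbps × 4260 s = 22,970 Mb = 2,871 MB.
Capacity: 40 TB = 320,000,000 Mb; 13931.26 items → 13931 complete.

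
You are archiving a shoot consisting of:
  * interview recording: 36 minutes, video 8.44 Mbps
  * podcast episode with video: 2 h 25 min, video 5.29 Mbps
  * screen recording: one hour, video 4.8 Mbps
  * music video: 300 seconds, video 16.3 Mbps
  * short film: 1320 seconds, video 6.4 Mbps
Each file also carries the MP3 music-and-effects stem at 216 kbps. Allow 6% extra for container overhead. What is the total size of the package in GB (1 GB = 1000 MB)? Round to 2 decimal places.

13.03 GB

Audio: 216 kbps = 0.216 Mbps.
interview recording: 8.656 Mbps × 2160 s × 1.06 = 19818.8 Mb
podcast episode with video: 5.506 Mbps × 8700 s × 1.06 = 50776.3 Mb
screen recording: 5.016 Mbps × 3600 s × 1.06 = 19141.1 Mb
music video: 16.516 Mbps × 300 s × 1.06 = 5252.1 Mb
short film: 6.616 Mbps × 1320 s × 1.06 = 9257.1 Mb
Total: 104245.4 Mb = 13030.7 MB.
= 13.03 GB.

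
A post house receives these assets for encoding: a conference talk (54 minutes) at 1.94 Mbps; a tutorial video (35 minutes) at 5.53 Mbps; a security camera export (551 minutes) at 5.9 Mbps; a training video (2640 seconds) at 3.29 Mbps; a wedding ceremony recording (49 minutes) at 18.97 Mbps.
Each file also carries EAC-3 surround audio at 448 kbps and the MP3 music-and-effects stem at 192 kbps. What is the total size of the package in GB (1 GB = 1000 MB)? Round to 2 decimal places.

38.19 GB

Audio total: 448 + 192 = 640 kbps = 0.640 Mbps.
conference talk: 2.580 Mbps × 3240 s = 8359.2 Mb
tutorial video: 6.170 Mbps × 2100 s = 12957.0 Mb
security camera export: 6.540 Mbps × 33060 s = 216212.4 Mb
training video: 3.930 Mbps × 2640 s = 10375.2 Mb
wedding ceremony recording: 19.610 Mbps × 2940 s = 57653.4 Mb
Total: 305557.2 Mb = 38194.7 MB.
= 38.19 GB.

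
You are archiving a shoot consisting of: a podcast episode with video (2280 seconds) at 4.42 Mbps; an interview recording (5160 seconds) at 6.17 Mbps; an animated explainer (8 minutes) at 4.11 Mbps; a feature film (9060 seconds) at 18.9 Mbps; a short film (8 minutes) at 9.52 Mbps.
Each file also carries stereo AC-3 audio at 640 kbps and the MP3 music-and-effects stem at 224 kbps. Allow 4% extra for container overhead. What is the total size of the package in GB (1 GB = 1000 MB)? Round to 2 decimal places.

Audio total: 640 + 224 = 864 kbps = 0.864 Mbps.
podcast episode with video: 5.284 Mbps × 2280 s × 1.04 = 12529.4 Mb
interview recording: 7.034 Mbps × 5160 s × 1.04 = 37747.3 Mb
animated explainer: 4.974 Mbps × 480 s × 1.04 = 2483.0 Mb
feature film: 19.764 Mbps × 9060 s × 1.04 = 186224.3 Mb
short film: 10.384 Mbps × 480 s × 1.04 = 5183.7 Mb
Total: 244167.7 Mb = 30521.0 MB.
= 30.52 GB.

30.52 GB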